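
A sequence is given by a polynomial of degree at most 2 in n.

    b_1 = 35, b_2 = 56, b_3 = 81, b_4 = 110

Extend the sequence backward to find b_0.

21, 25, 29
4, 4
The second differences are constant at 4.
Work back: 21 − 4 = 17;  35 − 17 = 18

18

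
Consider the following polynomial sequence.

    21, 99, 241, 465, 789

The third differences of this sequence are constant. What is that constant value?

First differences: 78, 142, 224, 324
Second differences: 64, 82, 100
Third differences: 18, 18

18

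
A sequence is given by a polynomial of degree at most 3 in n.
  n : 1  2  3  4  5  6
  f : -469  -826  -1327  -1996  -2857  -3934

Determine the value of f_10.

-10882

-357, -501, -669, -861, -1077
-144, -168, -192, -216
-24, -24, -24
The third differences are constant (-24).
-216 − 24 = -240;  -1077 − 240 = -1317;  -3934 − 1317 = -5251
-240 − 24 = -264;  -1317 − 264 = -1581;  -5251 − 1581 = -6832
-264 − 24 = -288;  -1581 − 288 = -1869;  -6832 − 1869 = -8701
-288 − 24 = -312;  -1869 − 312 = -2181;  -8701 − 2181 = -10882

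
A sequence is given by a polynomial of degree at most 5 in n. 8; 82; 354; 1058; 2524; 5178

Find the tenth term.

39554

D1: 74, 272, 704, 1466, 2654
D2: 198, 432, 762, 1188
D3: 234, 330, 426
D4: 96, 96
The fourth differences are constant (96).
426 + 96 = 522;  1188 + 522 = 1710;  2654 + 1710 = 4364;  5178 + 4364 = 9542
522 + 96 = 618;  1710 + 618 = 2328;  4364 + 2328 = 6692;  9542 + 6692 = 16234
618 + 96 = 714;  2328 + 714 = 3042;  6692 + 3042 = 9734;  16234 + 9734 = 25968
714 + 96 = 810;  3042 + 810 = 3852;  9734 + 3852 = 13586;  25968 + 13586 = 39554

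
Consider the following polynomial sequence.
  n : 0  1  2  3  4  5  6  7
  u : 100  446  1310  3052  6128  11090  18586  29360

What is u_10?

90230

First differences: 346  864  1742  3076  4962  7496  10774
Second differences: 518  878  1334  1886  2534  3278
Third differences: 360  456  552  648  744
Fourth differences: 96  96  96  96
The fourth differences are constant (96).
744 + 96 = 840;  3278 + 840 = 4118;  10774 + 4118 = 14892;  29360 + 14892 = 44252
840 + 96 = 936;  4118 + 936 = 5054;  14892 + 5054 = 19946;  44252 + 19946 = 64198
936 + 96 = 1032;  5054 + 1032 = 6086;  19946 + 6086 = 26032;  64198 + 26032 = 90230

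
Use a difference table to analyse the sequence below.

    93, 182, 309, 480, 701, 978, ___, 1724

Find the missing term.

Using the first 6 terms:
89, 127, 171, 221, 277
38, 44, 50, 56
6, 6, 6
Constant third difference = 6.
Extend forward: 56 + 6 = 62;  277 + 62 = 339;  978 + 339 = 1317

1317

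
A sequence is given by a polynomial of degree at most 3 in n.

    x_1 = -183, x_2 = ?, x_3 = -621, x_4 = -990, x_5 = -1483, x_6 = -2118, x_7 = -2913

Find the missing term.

-358

Using the last 5 terms:
D1: -369  -493  -635  -795
D2: -124  -142  -160
D3: -18  -18
Constant third difference = -18.
Extend backward: -124 + 18 = -106;  -369 + 106 = -263;  -621 + 263 = -358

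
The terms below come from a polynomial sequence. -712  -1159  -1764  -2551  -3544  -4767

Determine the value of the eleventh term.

-447 , -605 , -787 , -993 , -1223
-158 , -182 , -206 , -230
-24 , -24 , -24
The third differences are constant (-24).
-230 − 24 = -254;  -1223 − 254 = -1477;  -4767 − 1477 = -6244
-254 − 24 = -278;  -1477 − 278 = -1755;  -6244 − 1755 = -7999
-278 − 24 = -302;  -1755 − 302 = -2057;  -7999 − 2057 = -10056
-302 − 24 = -326;  -2057 − 326 = -2383;  -10056 − 2383 = -12439
-326 − 24 = -350;  -2383 − 350 = -2733;  -12439 − 2733 = -15172

-15172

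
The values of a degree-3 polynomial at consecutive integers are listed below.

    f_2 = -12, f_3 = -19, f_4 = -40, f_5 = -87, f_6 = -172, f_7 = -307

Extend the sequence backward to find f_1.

First differences: -7  -21  -47  -85  -135
Second differences: -14  -26  -38  -50
Third differences: -12  -12  -12
The third differences are constant at -12.
Work back: -14 + 12 = -2;  -7 + 2 = -5;  -12 + 5 = -7

-7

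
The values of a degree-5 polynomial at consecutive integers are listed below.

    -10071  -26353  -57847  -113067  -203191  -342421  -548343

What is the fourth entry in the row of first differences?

-90124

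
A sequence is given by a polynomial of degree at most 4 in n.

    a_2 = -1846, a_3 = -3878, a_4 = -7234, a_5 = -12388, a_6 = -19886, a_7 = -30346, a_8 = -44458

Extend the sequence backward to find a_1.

Δ: -2032  -3356  -5154  -7498  -10460  -14112
Δ²: -1324  -1798  -2344  -2962  -3652
Δ³: -474  -546  -618  -690
Δ⁴: -72  -72  -72
The fourth differences are constant at -72.
Work back: -474 + 72 = -402;  -1324 + 402 = -922;  -2032 + 922 = -1110;  -1846 + 1110 = -736

-736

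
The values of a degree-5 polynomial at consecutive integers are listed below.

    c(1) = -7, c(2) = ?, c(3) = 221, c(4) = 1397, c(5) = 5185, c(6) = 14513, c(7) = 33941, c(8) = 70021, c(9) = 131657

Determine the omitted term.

1

Using the last 7 terms:
First differences: 1176  3788  9328  19428  36080  61636
Second differences: 2612  5540  10100  16652  25556
Third differences: 2928  4560  6552  8904
Fourth differences: 1632  1992  2352
Fifth differences: 360  360
Constant fifth difference = 360.
Extend backward: 1632 − 360 = 1272;  2928 − 1272 = 1656;  2612 − 1656 = 956;  1176 − 956 = 220;  221 − 220 = 1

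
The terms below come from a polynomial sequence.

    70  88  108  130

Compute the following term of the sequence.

154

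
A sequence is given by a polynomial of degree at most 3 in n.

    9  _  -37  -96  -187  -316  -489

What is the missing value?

Using the last 5 terms:
Δ: -59, -91, -129, -173
Δ²: -32, -38, -44
Δ³: -6, -6
Constant third difference = -6.
Extend backward: -32 + 6 = -26;  -59 + 26 = -33;  -37 + 33 = -4

-4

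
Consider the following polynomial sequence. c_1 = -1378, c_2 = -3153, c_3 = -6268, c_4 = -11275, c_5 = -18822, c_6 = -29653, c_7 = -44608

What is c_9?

-1775  -3115  -5007  -7547  -10831  -14955
-1340  -1892  -2540  -3284  -4124
-552  -648  -744  -840
-96  -96  -96
Constant fourth difference = -96, so extend:
-840 − 96 = -936;  -4124 − 936 = -5060;  -14955 − 5060 = -20015;  -44608 − 20015 = -64623
-936 − 96 = -1032;  -5060 − 1032 = -6092;  -20015 − 6092 = -26107;  -64623 − 26107 = -90730

-90730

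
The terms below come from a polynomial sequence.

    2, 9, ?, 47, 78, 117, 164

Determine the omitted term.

24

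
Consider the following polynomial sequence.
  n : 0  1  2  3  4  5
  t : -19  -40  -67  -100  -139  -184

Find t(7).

-292

First differences: -21  -27  -33  -39  -45
Second differences: -6  -6  -6  -6
Constant second difference = -6, so extend:
-45 − 6 = -51;  -184 − 51 = -235
-51 − 6 = -57;  -235 − 57 = -292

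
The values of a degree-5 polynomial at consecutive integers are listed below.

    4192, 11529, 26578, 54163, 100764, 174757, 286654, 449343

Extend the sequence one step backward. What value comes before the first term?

1159

7337  15049  27585  46601  73993  111897  162689
7712  12536  19016  27392  37904  50792
4824  6480  8376  10512  12888
1656  1896  2136  2376
240  240  240
The fifth differences are constant at 240.
Work back: 1656 − 240 = 1416;  4824 − 1416 = 3408;  7712 − 3408 = 4304;  7337 − 4304 = 3033;  4192 − 3033 = 1159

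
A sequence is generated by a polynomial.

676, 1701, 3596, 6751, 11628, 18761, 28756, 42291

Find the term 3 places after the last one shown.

First differences: 1025, 1895, 3155, 4877, 7133, 9995, 13535
Second differences: 870, 1260, 1722, 2256, 2862, 3540
Third differences: 390, 462, 534, 606, 678
Fourth differences: 72, 72, 72, 72
The fourth differences are constant (72).
678 + 72 = 750;  3540 + 750 = 4290;  13535 + 4290 = 17825;  42291 + 17825 = 60116
750 + 72 = 822;  4290 + 822 = 5112;  17825 + 5112 = 22937;  60116 + 22937 = 83053
822 + 72 = 894;  5112 + 894 = 6006;  22937 + 6006 = 28943;  83053 + 28943 = 111996

111996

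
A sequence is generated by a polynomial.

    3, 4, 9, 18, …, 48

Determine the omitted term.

Using the first 4 terms:
Δ: 1  5  9
Δ²: 4  4
Constant second difference = 4.
Extend forward: 9 + 4 = 13;  18 + 13 = 31

31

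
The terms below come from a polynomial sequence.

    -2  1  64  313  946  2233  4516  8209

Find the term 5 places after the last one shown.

D1: 3 , 63 , 249 , 633 , 1287 , 2283 , 3693
D2: 60 , 186 , 384 , 654 , 996 , 1410
D3: 126 , 198 , 270 , 342 , 414
D4: 72 , 72 , 72 , 72
Fourth differences constant at 72.
414 + 72 = 486;  1410 + 486 = 1896;  3693 + 1896 = 5589;  8209 + 5589 = 13798
486 + 72 = 558;  1896 + 558 = 2454;  5589 + 2454 = 8043;  13798 + 8043 = 21841
558 + 72 = 630;  2454 + 630 = 3084;  8043 + 3084 = 11127;  21841 + 11127 = 32968
630 + 72 = 702;  3084 + 702 = 3786;  11127 + 3786 = 14913;  32968 + 14913 = 47881
702 + 72 = 774;  3786 + 774 = 4560;  14913 + 4560 = 19473;  47881 + 19473 = 67354

67354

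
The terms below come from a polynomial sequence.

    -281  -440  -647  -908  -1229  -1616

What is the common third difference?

-6

First differences: -159, -207, -261, -321, -387
Second differences: -48, -54, -60, -66
Third differences: -6, -6, -6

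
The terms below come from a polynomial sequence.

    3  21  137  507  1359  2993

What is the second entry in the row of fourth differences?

72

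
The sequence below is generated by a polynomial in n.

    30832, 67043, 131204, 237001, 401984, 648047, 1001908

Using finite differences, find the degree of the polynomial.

5

Δ: 36211, 64161, 105797, 164983, 246063, 353861
Δ²: 27950, 41636, 59186, 81080, 107798
Δ³: 13686, 17550, 21894, 26718
Δ⁴: 3864, 4344, 4824
Δ⁵: 480, 480
The fifth differences are constant, so the polynomial has degree 5.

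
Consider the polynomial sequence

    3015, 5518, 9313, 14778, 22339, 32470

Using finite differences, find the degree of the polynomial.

4

2503, 3795, 5465, 7561, 10131
1292, 1670, 2096, 2570
378, 426, 474
48, 48
The fourth differences are constant, so the polynomial has degree 4.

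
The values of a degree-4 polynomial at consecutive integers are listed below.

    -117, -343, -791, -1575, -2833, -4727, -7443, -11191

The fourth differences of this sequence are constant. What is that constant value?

-24

First differences: -226, -448, -784, -1258, -1894, -2716, -3748
Second differences: -222, -336, -474, -636, -822, -1032
Third differences: -114, -138, -162, -186, -210
Fourth differences: -24, -24, -24, -24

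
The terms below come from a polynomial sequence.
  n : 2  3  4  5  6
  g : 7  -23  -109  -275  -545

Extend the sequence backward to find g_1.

5

First differences: -30  -86  -166  -270
Second differences: -56  -80  -104
Third differences: -24  -24
The third differences are constant at -24.
Work back: -56 + 24 = -32;  -30 + 32 = 2;  7 − 2 = 5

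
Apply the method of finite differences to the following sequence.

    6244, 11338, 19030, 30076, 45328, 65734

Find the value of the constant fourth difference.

96

Δ: 5094, 7692, 11046, 15252, 20406
Δ²: 2598, 3354, 4206, 5154
Δ³: 756, 852, 948
Δ⁴: 96, 96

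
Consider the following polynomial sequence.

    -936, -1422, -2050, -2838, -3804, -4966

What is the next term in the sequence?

First differences: -486 , -628 , -788 , -966 , -1162
Second differences: -142 , -160 , -178 , -196
Third differences: -18 , -18 , -18
Constant third difference = -18, so extend:
-196 − 18 = -214;  -1162 − 214 = -1376;  -4966 − 1376 = -6342

-6342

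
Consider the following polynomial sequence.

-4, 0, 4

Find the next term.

First differences: 4 , 4
First differences constant at 4.
4 + 4 = 8

8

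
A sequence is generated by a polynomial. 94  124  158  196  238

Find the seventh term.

Δ: 30  34  38  42
Δ²: 4  4  4
Constant second difference = 4, so extend:
42 + 4 = 46;  238 + 46 = 284
46 + 4 = 50;  284 + 50 = 334

334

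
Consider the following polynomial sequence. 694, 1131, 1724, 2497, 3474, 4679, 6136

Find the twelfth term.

D1: 437, 593, 773, 977, 1205, 1457
D2: 156, 180, 204, 228, 252
D3: 24, 24, 24, 24
The third differences are constant (24).
252 + 24 = 276;  1457 + 276 = 1733;  6136 + 1733 = 7869
276 + 24 = 300;  1733 + 300 = 2033;  7869 + 2033 = 9902
300 + 24 = 324;  2033 + 324 = 2357;  9902 + 2357 = 12259
324 + 24 = 348;  2357 + 348 = 2705;  12259 + 2705 = 14964
348 + 24 = 372;  2705 + 372 = 3077;  14964 + 3077 = 18041

18041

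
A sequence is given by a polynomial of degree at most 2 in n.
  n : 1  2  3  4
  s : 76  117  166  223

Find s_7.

Δ: 41, 49, 57
Δ²: 8, 8
Second differences constant at 8.
57 + 8 = 65;  223 + 65 = 288
65 + 8 = 73;  288 + 73 = 361
73 + 8 = 81;  361 + 81 = 442

442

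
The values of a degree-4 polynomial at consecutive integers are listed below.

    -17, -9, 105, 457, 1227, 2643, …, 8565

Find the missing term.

4981

Using the first 6 terms:
First differences: 8  114  352  770  1416
Second differences: 106  238  418  646
Third differences: 132  180  228
Fourth differences: 48  48
Constant fourth difference = 48.
Extend forward: 228 + 48 = 276;  646 + 276 = 922;  1416 + 922 = 2338;  2643 + 2338 = 4981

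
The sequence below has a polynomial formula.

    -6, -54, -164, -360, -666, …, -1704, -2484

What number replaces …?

-1106

Using the first 5 terms:
First differences: -48, -110, -196, -306
Second differences: -62, -86, -110
Third differences: -24, -24
Constant third difference = -24.
Extend forward: -110 − 24 = -134;  -306 − 134 = -440;  -666 − 440 = -1106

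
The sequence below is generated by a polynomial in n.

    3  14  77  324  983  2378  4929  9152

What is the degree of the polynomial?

First differences: 11, 63, 247, 659, 1395, 2551, 4223
Second differences: 52, 184, 412, 736, 1156, 1672
Third differences: 132, 228, 324, 420, 516
Fourth differences: 96, 96, 96, 96
The fourth differences are constant, so the polynomial has degree 4.

4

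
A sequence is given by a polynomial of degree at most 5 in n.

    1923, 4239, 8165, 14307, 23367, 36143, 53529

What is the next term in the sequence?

76515

First differences: 2316  3926  6142  9060  12776  17386
Second differences: 1610  2216  2918  3716  4610
Third differences: 606  702  798  894
Fourth differences: 96  96  96
Fourth differences constant at 96.
894 + 96 = 990;  4610 + 990 = 5600;  17386 + 5600 = 22986;  53529 + 22986 = 76515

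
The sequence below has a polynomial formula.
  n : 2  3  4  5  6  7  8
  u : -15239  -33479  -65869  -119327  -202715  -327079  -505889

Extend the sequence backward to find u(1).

-5935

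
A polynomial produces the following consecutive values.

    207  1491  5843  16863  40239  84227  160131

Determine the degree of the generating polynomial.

First differences: 1284, 4352, 11020, 23376, 43988, 75904
Second differences: 3068, 6668, 12356, 20612, 31916
Third differences: 3600, 5688, 8256, 11304
Fourth differences: 2088, 2568, 3048
Fifth differences: 480, 480
The fifth differences are constant, so the polynomial has degree 5.

5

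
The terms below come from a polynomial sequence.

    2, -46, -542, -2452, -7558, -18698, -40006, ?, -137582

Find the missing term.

Using the first 7 terms:
Δ: -48  -496  -1910  -5106  -11140  -21308
Δ²: -448  -1414  -3196  -6034  -10168
Δ³: -966  -1782  -2838  -4134
Δ⁴: -816  -1056  -1296
Δ⁵: -240  -240
Constant fifth difference = -240.
Extend forward: -1296 − 240 = -1536;  -4134 − 1536 = -5670;  -10168 − 5670 = -15838;  -21308 − 15838 = -37146;  -40006 − 37146 = -77152

-77152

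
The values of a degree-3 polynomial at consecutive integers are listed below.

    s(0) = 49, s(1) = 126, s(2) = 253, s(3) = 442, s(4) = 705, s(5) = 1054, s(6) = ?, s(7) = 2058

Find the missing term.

Using the first 6 terms:
77, 127, 189, 263, 349
50, 62, 74, 86
12, 12, 12
Constant third difference = 12.
Extend forward: 86 + 12 = 98;  349 + 98 = 447;  1054 + 447 = 1501

1501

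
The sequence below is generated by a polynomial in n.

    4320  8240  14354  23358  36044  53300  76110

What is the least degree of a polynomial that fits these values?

D1: 3920, 6114, 9004, 12686, 17256, 22810
D2: 2194, 2890, 3682, 4570, 5554
D3: 696, 792, 888, 984
D4: 96, 96, 96
The fourth differences are constant, so the polynomial has degree 4.

4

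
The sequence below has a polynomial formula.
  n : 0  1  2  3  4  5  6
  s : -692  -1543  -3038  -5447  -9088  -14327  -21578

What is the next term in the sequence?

-31303

First differences: -851  -1495  -2409  -3641  -5239  -7251
Second differences: -644  -914  -1232  -1598  -2012
Third differences: -270  -318  -366  -414
Fourth differences: -48  -48  -48
Constant fourth difference = -48, so extend:
-414 − 48 = -462;  -2012 − 462 = -2474;  -7251 − 2474 = -9725;  -21578 − 9725 = -31303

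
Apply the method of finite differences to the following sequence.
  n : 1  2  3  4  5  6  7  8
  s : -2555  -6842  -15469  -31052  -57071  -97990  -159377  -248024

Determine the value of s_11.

-766325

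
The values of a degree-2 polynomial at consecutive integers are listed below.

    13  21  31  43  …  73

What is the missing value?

57

Using the first 4 terms:
Δ: 8, 10, 12
Δ²: 2, 2
Constant second difference = 2.
Extend forward: 12 + 2 = 14;  43 + 14 = 57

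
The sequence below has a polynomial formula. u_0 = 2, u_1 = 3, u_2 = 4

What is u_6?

8

D1: 1, 1
Constant first difference = 1, so extend:
4 + 1 = 5
5 + 1 = 6
6 + 1 = 7
7 + 1 = 8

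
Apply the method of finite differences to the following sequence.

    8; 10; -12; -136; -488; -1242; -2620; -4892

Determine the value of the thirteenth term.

-42472

Δ: 2, -22, -124, -352, -754, -1378, -2272
Δ²: -24, -102, -228, -402, -624, -894
Δ³: -78, -126, -174, -222, -270
Δ⁴: -48, -48, -48, -48
The fourth differences are constant (-48).
-270 − 48 = -318;  -894 − 318 = -1212;  -2272 − 1212 = -3484;  -4892 − 3484 = -8376
-318 − 48 = -366;  -1212 − 366 = -1578;  -3484 − 1578 = -5062;  -8376 − 5062 = -13438
-366 − 48 = -414;  -1578 − 414 = -1992;  -5062 − 1992 = -7054;  -13438 − 7054 = -20492
-414 − 48 = -462;  -1992 − 462 = -2454;  -7054 − 2454 = -9508;  -20492 − 9508 = -30000
-462 − 48 = -510;  -2454 − 510 = -2964;  -9508 − 2964 = -12472;  -30000 − 12472 = -42472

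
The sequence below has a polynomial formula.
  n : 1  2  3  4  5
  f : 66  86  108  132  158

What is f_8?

248

Δ: 20, 22, 24, 26
Δ²: 2, 2, 2
Constant second difference = 2, so extend:
26 + 2 = 28;  158 + 28 = 186
28 + 2 = 30;  186 + 30 = 216
30 + 2 = 32;  216 + 32 = 248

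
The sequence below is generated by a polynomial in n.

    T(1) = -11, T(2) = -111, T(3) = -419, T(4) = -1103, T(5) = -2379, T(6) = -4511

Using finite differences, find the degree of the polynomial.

Δ: -100, -308, -684, -1276, -2132
Δ²: -208, -376, -592, -856
Δ³: -168, -216, -264
Δ⁴: -48, -48
The fourth differences are constant, so the polynomial has degree 4.

4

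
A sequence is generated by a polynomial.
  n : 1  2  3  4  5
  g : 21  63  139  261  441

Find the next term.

42 , 76 , 122 , 180
34 , 46 , 58
12 , 12
Constant third difference = 12, so extend:
58 + 12 = 70;  180 + 70 = 250;  441 + 250 = 691

691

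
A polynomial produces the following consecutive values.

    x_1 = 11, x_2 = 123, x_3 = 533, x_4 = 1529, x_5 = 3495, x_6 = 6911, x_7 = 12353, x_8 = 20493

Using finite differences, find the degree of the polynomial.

D1: 112, 410, 996, 1966, 3416, 5442, 8140
D2: 298, 586, 970, 1450, 2026, 2698
D3: 288, 384, 480, 576, 672
D4: 96, 96, 96, 96
The fourth differences are constant, so the polynomial has degree 4.

4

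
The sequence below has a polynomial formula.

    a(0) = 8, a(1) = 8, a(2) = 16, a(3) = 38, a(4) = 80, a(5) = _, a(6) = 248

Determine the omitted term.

148

Using the first 5 terms:
D1: 0  8  22  42
D2: 8  14  20
D3: 6  6
Constant third difference = 6.
Extend forward: 20 + 6 = 26;  42 + 26 = 68;  80 + 68 = 148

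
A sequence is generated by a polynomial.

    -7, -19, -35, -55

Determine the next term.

-12  -16  -20
-4  -4
The second differences are constant (-4).
-20 − 4 = -24;  -55 − 24 = -79

-79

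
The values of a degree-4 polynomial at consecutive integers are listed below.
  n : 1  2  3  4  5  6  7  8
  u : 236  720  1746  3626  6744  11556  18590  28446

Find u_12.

Δ: 484, 1026, 1880, 3118, 4812, 7034, 9856
Δ²: 542, 854, 1238, 1694, 2222, 2822
Δ³: 312, 384, 456, 528, 600
Δ⁴: 72, 72, 72, 72
The fourth differences are constant (72).
600 + 72 = 672;  2822 + 672 = 3494;  9856 + 3494 = 13350;  28446 + 13350 = 41796
672 + 72 = 744;  3494 + 744 = 4238;  13350 + 4238 = 17588;  41796 + 17588 = 59384
744 + 72 = 816;  4238 + 816 = 5054;  17588 + 5054 = 22642;  59384 + 22642 = 82026
816 + 72 = 888;  5054 + 888 = 5942;  22642 + 5942 = 28584;  82026 + 28584 = 110610

110610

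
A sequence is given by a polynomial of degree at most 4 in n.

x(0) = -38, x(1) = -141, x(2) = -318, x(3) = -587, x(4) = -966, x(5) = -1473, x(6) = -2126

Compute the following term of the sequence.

-2943

Δ: -103  -177  -269  -379  -507  -653
Δ²: -74  -92  -110  -128  -146
Δ³: -18  -18  -18  -18
Third differences constant at -18.
-146 − 18 = -164;  -653 − 164 = -817;  -2126 − 817 = -2943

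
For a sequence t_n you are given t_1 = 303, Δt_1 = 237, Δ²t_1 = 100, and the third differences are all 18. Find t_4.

Build the table forward from the leading diagonal:
Δ³: 18  18  18  18
Δ²: 100  118  136  154
Δ: 237  337  455  591
t: 303  540  877  1332

1332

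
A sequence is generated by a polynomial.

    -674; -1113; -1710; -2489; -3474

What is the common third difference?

-24

First differences: -439, -597, -779, -985
Second differences: -158, -182, -206
Third differences: -24, -24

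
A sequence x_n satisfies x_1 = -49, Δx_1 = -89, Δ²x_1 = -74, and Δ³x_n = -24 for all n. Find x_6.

-1474

Build the table forward from the leading diagonal:
Third differences: -24, -24, -24, -24, -24, -24
Second differences: -74, -98, -122, -146, -170, -194
First differences: -89, -163, -261, -383, -529, -699
x: -49, -138, -301, -562, -945, -1474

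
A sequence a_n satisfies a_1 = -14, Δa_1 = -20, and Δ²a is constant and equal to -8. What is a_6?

-194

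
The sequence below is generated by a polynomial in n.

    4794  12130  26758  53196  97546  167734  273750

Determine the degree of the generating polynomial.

5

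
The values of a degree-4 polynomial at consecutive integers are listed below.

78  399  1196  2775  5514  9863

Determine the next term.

16344

D1: 321, 797, 1579, 2739, 4349
D2: 476, 782, 1160, 1610
D3: 306, 378, 450
D4: 72, 72
Constant fourth difference = 72, so extend:
450 + 72 = 522;  1610 + 522 = 2132;  4349 + 2132 = 6481;  9863 + 6481 = 16344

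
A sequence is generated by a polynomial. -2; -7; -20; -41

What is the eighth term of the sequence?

-205

First differences: -5 , -13 , -21
Second differences: -8 , -8
The second differences are constant (-8).
-21 − 8 = -29;  -41 − 29 = -70
-29 − 8 = -37;  -70 − 37 = -107
-37 − 8 = -45;  -107 − 45 = -152
-45 − 8 = -53;  -152 − 53 = -205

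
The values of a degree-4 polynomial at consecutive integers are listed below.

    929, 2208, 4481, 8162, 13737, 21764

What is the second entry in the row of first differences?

First differences: 1279, 2273, 3681, 5575, 8027
Second differences: 994, 1408, 1894, 2452
Third differences: 414, 486, 558
Fourth differences: 72, 72

2273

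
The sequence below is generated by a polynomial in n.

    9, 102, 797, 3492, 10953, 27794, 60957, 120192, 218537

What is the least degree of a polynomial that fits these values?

D1: 93, 695, 2695, 7461, 16841, 33163, 59235, 98345
D2: 602, 2000, 4766, 9380, 16322, 26072, 39110
D3: 1398, 2766, 4614, 6942, 9750, 13038
D4: 1368, 1848, 2328, 2808, 3288
D5: 480, 480, 480, 480
The fifth differences are constant, so the polynomial has degree 5.

5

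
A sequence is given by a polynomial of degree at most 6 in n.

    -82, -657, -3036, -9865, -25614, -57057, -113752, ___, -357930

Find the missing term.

Using the first 7 terms:
D1: -575  -2379  -6829  -15749  -31443  -56695
D2: -1804  -4450  -8920  -15694  -25252
D3: -2646  -4470  -6774  -9558
D4: -1824  -2304  -2784
D5: -480  -480
Constant fifth difference = -480.
Extend forward: -2784 − 480 = -3264;  -9558 − 3264 = -12822;  -25252 − 12822 = -38074;  -56695 − 38074 = -94769;  -113752 − 94769 = -208521

-208521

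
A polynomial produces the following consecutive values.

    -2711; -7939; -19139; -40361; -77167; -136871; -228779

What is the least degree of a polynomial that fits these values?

First differences: -5228, -11200, -21222, -36806, -59704, -91908
Second differences: -5972, -10022, -15584, -22898, -32204
Third differences: -4050, -5562, -7314, -9306
Fourth differences: -1512, -1752, -1992
Fifth differences: -240, -240
The fifth differences are constant, so the polynomial has degree 5.

5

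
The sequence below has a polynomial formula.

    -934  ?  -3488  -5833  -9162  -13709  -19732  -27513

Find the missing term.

-1917

Using the last 6 terms:
First differences: -2345, -3329, -4547, -6023, -7781
Second differences: -984, -1218, -1476, -1758
Third differences: -234, -258, -282
Fourth differences: -24, -24
Constant fourth difference = -24.
Extend backward: -234 + 24 = -210;  -984 + 210 = -774;  -2345 + 774 = -1571;  -3488 + 1571 = -1917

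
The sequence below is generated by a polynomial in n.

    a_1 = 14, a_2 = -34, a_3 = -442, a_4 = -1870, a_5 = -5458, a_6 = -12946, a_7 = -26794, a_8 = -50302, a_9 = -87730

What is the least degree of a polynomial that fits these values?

Δ: -48, -408, -1428, -3588, -7488, -13848, -23508, -37428
Δ²: -360, -1020, -2160, -3900, -6360, -9660, -13920
Δ³: -660, -1140, -1740, -2460, -3300, -4260
Δ⁴: -480, -600, -720, -840, -960
Δ⁵: -120, -120, -120, -120
The fifth differences are constant, so the polynomial has degree 5.

5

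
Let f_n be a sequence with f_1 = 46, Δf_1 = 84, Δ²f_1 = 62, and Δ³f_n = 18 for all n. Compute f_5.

826

Build the table forward from the leading diagonal:
Third differences: 18  18  18  18  18
Second differences: 62  80  98  116  134
First differences: 84  146  226  324  440
f: 46  130  276  502  826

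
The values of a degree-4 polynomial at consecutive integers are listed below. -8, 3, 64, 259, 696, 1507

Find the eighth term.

11  61  195  437  811
50  134  242  374
84  108  132
24  24
Constant fourth difference = 24, so extend:
132 + 24 = 156;  374 + 156 = 530;  811 + 530 = 1341;  1507 + 1341 = 2848
156 + 24 = 180;  530 + 180 = 710;  1341 + 710 = 2051;  2848 + 2051 = 4899

4899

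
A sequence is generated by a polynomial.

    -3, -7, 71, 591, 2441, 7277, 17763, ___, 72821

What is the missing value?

37811

Using the first 7 terms:
First differences: -4, 78, 520, 1850, 4836, 10486
Second differences: 82, 442, 1330, 2986, 5650
Third differences: 360, 888, 1656, 2664
Fourth differences: 528, 768, 1008
Fifth differences: 240, 240
Constant fifth difference = 240.
Extend forward: 1008 + 240 = 1248;  2664 + 1248 = 3912;  5650 + 3912 = 9562;  10486 + 9562 = 20048;  17763 + 20048 = 37811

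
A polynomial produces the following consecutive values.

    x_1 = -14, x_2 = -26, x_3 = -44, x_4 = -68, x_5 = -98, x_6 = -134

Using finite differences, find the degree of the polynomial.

2

-12, -18, -24, -30, -36
-6, -6, -6, -6
The second differences are constant, so the polynomial has degree 2.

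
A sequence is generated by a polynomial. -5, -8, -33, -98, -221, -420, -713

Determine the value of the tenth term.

-2336

First differences: -3, -25, -65, -123, -199, -293
Second differences: -22, -40, -58, -76, -94
Third differences: -18, -18, -18, -18
The third differences are constant (-18).
-94 − 18 = -112;  -293 − 112 = -405;  -713 − 405 = -1118
-112 − 18 = -130;  -405 − 130 = -535;  -1118 − 535 = -1653
-130 − 18 = -148;  -535 − 148 = -683;  -1653 − 683 = -2336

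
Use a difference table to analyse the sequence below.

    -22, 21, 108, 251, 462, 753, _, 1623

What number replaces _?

1136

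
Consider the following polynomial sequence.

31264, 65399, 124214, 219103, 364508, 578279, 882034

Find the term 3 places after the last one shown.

2613463

First differences: 34135  58815  94889  145405  213771  303755
Second differences: 24680  36074  50516  68366  89984
Third differences: 11394  14442  17850  21618
Fourth differences: 3048  3408  3768
Fifth differences: 360  360
The fifth differences are constant (360).
3768 + 360 = 4128;  21618 + 4128 = 25746;  89984 + 25746 = 115730;  303755 + 115730 = 419485;  882034 + 419485 = 1301519
4128 + 360 = 4488;  25746 + 4488 = 30234;  115730 + 30234 = 145964;  419485 + 145964 = 565449;  1301519 + 565449 = 1866968
4488 + 360 = 4848;  30234 + 4848 = 35082;  145964 + 35082 = 181046;  565449 + 181046 = 746495;  1866968 + 746495 = 2613463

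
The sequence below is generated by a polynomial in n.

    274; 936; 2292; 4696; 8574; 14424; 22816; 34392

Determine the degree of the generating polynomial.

662, 1356, 2404, 3878, 5850, 8392, 11576
694, 1048, 1474, 1972, 2542, 3184
354, 426, 498, 570, 642
72, 72, 72, 72
The fourth differences are constant, so the polynomial has degree 4.

4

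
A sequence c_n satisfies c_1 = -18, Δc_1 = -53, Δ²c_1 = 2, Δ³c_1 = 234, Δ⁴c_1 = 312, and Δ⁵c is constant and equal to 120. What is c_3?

-122

Build the table forward from the leading diagonal:
D5: 120, 120, 120
D4: 312, 432, 552
D3: 234, 546, 978
D2: 2, 236, 782
D1: -53, -51, 185
c: -18, -71, -122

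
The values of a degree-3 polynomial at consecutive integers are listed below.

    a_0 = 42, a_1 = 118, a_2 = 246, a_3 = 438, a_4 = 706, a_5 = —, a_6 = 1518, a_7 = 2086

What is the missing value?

Using the first 5 terms:
76, 128, 192, 268
52, 64, 76
12, 12
Constant third difference = 12.
Extend forward: 76 + 12 = 88;  268 + 88 = 356;  706 + 356 = 1062

1062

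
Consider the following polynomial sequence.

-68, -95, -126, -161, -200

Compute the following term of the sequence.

-27, -31, -35, -39
-4, -4, -4
Second differences constant at -4.
-39 − 4 = -43;  -200 − 43 = -243

-243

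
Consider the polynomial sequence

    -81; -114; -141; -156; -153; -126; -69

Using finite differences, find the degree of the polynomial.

3

Δ: -33, -27, -15, 3, 27, 57
Δ²: 6, 12, 18, 24, 30
Δ³: 6, 6, 6, 6
The third differences are constant, so the polynomial has degree 3.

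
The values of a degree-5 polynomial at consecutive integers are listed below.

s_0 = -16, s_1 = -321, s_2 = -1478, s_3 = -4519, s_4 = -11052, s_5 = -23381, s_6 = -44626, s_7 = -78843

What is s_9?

-207817

Δ: -305  -1157  -3041  -6533  -12329  -21245  -34217
Δ²: -852  -1884  -3492  -5796  -8916  -12972
Δ³: -1032  -1608  -2304  -3120  -4056
Δ⁴: -576  -696  -816  -936
Δ⁵: -120  -120  -120
Constant fifth difference = -120, so extend:
-936 − 120 = -1056;  -4056 − 1056 = -5112;  -12972 − 5112 = -18084;  -34217 − 18084 = -52301;  -78843 − 52301 = -131144
-1056 − 120 = -1176;  -5112 − 1176 = -6288;  -18084 − 6288 = -24372;  -52301 − 24372 = -76673;  -131144 − 76673 = -207817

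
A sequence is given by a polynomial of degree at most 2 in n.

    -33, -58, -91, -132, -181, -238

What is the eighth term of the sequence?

D1: -25, -33, -41, -49, -57
D2: -8, -8, -8, -8
Second differences constant at -8.
-57 − 8 = -65;  -238 − 65 = -303
-65 − 8 = -73;  -303 − 73 = -376

-376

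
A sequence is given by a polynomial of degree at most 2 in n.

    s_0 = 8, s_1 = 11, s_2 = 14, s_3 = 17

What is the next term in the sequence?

20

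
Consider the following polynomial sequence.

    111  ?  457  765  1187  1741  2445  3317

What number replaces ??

245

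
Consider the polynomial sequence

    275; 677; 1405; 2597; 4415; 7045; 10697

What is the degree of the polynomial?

4

First differences: 402, 728, 1192, 1818, 2630, 3652
Second differences: 326, 464, 626, 812, 1022
Third differences: 138, 162, 186, 210
Fourth differences: 24, 24, 24
The fourth differences are constant, so the polynomial has degree 4.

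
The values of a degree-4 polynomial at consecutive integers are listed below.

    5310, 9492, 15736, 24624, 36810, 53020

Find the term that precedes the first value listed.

D1: 4182  6244  8888  12186  16210
D2: 2062  2644  3298  4024
D3: 582  654  726
D4: 72  72
The fourth differences are constant at 72.
Work back: 582 − 72 = 510;  2062 − 510 = 1552;  4182 − 1552 = 2630;  5310 − 2630 = 2680

2680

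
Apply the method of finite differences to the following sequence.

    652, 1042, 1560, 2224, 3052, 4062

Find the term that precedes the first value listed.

Δ: 390, 518, 664, 828, 1010
Δ²: 128, 146, 164, 182
Δ³: 18, 18, 18
The third differences are constant at 18.
Work back: 128 − 18 = 110;  390 − 110 = 280;  652 − 280 = 372

372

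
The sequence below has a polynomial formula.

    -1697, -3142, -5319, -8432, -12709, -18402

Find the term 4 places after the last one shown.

-61214

Δ: -1445, -2177, -3113, -4277, -5693
Δ²: -732, -936, -1164, -1416
Δ³: -204, -228, -252
Δ⁴: -24, -24
Fourth differences constant at -24.
-252 − 24 = -276;  -1416 − 276 = -1692;  -5693 − 1692 = -7385;  -18402 − 7385 = -25787
-276 − 24 = -300;  -1692 − 300 = -1992;  -7385 − 1992 = -9377;  -25787 − 9377 = -35164
-300 − 24 = -324;  -1992 − 324 = -2316;  -9377 − 2316 = -11693;  -35164 − 11693 = -46857
-324 − 24 = -348;  -2316 − 348 = -2664;  -11693 − 2664 = -14357;  -46857 − 14357 = -61214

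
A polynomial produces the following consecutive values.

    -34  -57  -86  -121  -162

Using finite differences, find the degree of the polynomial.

2

-23, -29, -35, -41
-6, -6, -6
The second differences are constant, so the polynomial has degree 2.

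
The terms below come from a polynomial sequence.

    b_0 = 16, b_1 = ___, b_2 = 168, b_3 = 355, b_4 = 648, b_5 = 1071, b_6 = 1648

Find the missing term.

Using the last 5 terms:
D1: 187, 293, 423, 577
D2: 106, 130, 154
D3: 24, 24
Constant third difference = 24.
Extend backward: 106 − 24 = 82;  187 − 82 = 105;  168 − 105 = 63

63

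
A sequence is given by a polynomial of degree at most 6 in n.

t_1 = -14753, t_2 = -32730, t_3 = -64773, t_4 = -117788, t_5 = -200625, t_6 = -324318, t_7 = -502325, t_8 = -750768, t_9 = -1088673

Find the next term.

-1538210

-17977  -32043  -53015  -82837  -123693  -178007  -248443  -337905
-14066  -20972  -29822  -40856  -54314  -70436  -89462
-6906  -8850  -11034  -13458  -16122  -19026
-1944  -2184  -2424  -2664  -2904
-240  -240  -240  -240
Fifth differences constant at -240.
-2904 − 240 = -3144;  -19026 − 3144 = -22170;  -89462 − 22170 = -111632;  -337905 − 111632 = -449537;  -1088673 − 449537 = -1538210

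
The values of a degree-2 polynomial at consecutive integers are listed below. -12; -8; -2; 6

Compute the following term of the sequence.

16

D1: 4, 6, 8
D2: 2, 2
Constant second difference = 2, so extend:
8 + 2 = 10;  6 + 10 = 16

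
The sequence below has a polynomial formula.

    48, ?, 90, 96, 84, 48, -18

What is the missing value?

72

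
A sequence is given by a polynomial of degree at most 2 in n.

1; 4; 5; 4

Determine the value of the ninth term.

-31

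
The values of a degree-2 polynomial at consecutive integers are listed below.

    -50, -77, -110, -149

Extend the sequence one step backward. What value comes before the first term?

-29

-27, -33, -39
-6, -6
The second differences are constant at -6.
Work back: -27 + 6 = -21;  -50 + 21 = -29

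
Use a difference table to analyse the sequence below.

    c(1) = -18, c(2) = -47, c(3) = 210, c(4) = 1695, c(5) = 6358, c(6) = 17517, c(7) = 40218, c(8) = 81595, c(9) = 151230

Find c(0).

3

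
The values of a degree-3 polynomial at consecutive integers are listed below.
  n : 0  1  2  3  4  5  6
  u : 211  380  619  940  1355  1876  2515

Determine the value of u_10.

6491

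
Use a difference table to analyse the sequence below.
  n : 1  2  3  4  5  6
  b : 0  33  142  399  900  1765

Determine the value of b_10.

12105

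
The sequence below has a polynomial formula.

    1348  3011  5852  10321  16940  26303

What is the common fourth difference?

72

First differences: 1663, 2841, 4469, 6619, 9363
Second differences: 1178, 1628, 2150, 2744
Third differences: 450, 522, 594
Fourth differences: 72, 72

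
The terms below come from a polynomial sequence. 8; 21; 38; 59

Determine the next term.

84

13, 17, 21
4, 4
Second differences constant at 4.
21 + 4 = 25;  59 + 25 = 84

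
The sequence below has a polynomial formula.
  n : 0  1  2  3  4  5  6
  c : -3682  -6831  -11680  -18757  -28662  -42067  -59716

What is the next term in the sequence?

D1: -3149  -4849  -7077  -9905  -13405  -17649
D2: -1700  -2228  -2828  -3500  -4244
D3: -528  -600  -672  -744
D4: -72  -72  -72
Fourth differences constant at -72.
-744 − 72 = -816;  -4244 − 816 = -5060;  -17649 − 5060 = -22709;  -59716 − 22709 = -82425

-82425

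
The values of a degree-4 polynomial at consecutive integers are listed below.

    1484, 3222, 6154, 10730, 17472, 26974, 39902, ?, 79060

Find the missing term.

56994

Using the first 7 terms:
Δ: 1738, 2932, 4576, 6742, 9502, 12928
Δ²: 1194, 1644, 2166, 2760, 3426
Δ³: 450, 522, 594, 666
Δ⁴: 72, 72, 72
Constant fourth difference = 72.
Extend forward: 666 + 72 = 738;  3426 + 738 = 4164;  12928 + 4164 = 17092;  39902 + 17092 = 56994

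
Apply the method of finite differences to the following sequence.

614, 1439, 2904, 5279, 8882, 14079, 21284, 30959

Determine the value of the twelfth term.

Δ: 825 , 1465 , 2375 , 3603 , 5197 , 7205 , 9675
Δ²: 640 , 910 , 1228 , 1594 , 2008 , 2470
Δ³: 270 , 318 , 366 , 414 , 462
Δ⁴: 48 , 48 , 48 , 48
Constant fourth difference = 48, so extend:
462 + 48 = 510;  2470 + 510 = 2980;  9675 + 2980 = 12655;  30959 + 12655 = 43614
510 + 48 = 558;  2980 + 558 = 3538;  12655 + 3538 = 16193;  43614 + 16193 = 59807
558 + 48 = 606;  3538 + 606 = 4144;  16193 + 4144 = 20337;  59807 + 20337 = 80144
606 + 48 = 654;  4144 + 654 = 4798;  20337 + 4798 = 25135;  80144 + 25135 = 105279

105279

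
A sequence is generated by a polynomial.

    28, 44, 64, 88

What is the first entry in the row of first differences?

16

D1: 16, 20, 24
D2: 4, 4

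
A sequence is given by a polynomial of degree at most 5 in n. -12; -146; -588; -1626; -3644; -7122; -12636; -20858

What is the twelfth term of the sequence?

-97626

First differences: -134 , -442 , -1038 , -2018 , -3478 , -5514 , -8222
Second differences: -308 , -596 , -980 , -1460 , -2036 , -2708
Third differences: -288 , -384 , -480 , -576 , -672
Fourth differences: -96 , -96 , -96 , -96
Constant fourth difference = -96, so extend:
-672 − 96 = -768;  -2708 − 768 = -3476;  -8222 − 3476 = -11698;  -20858 − 11698 = -32556
-768 − 96 = -864;  -3476 − 864 = -4340;  -11698 − 4340 = -16038;  -32556 − 16038 = -48594
-864 − 96 = -960;  -4340 − 960 = -5300;  -16038 − 5300 = -21338;  -48594 − 21338 = -69932
-960 − 96 = -1056;  -5300 − 1056 = -6356;  -21338 − 6356 = -27694;  -69932 − 27694 = -97626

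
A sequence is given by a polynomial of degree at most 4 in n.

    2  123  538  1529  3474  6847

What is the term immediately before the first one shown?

D1: 121  415  991  1945  3373
D2: 294  576  954  1428
D3: 282  378  474
D4: 96  96
The fourth differences are constant at 96.
Work back: 282 − 96 = 186;  294 − 186 = 108;  121 − 108 = 13;  2 − 13 = -11

-11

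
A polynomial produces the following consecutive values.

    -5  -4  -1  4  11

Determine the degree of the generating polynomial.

2

First differences: 1, 3, 5, 7
Second differences: 2, 2, 2
The second differences are constant, so the polynomial has degree 2.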